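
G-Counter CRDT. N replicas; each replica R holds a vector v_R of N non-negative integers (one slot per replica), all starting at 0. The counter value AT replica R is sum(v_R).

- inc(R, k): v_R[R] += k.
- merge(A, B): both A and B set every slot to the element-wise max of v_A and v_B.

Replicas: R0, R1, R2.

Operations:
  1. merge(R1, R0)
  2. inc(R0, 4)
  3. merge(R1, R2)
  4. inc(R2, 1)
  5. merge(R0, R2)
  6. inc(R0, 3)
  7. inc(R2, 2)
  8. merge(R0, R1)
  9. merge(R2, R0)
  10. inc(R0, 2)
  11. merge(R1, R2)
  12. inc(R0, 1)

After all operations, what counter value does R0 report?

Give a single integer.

Op 1: merge R1<->R0 -> R1=(0,0,0) R0=(0,0,0)
Op 2: inc R0 by 4 -> R0=(4,0,0) value=4
Op 3: merge R1<->R2 -> R1=(0,0,0) R2=(0,0,0)
Op 4: inc R2 by 1 -> R2=(0,0,1) value=1
Op 5: merge R0<->R2 -> R0=(4,0,1) R2=(4,0,1)
Op 6: inc R0 by 3 -> R0=(7,0,1) value=8
Op 7: inc R2 by 2 -> R2=(4,0,3) value=7
Op 8: merge R0<->R1 -> R0=(7,0,1) R1=(7,0,1)
Op 9: merge R2<->R0 -> R2=(7,0,3) R0=(7,0,3)
Op 10: inc R0 by 2 -> R0=(9,0,3) value=12
Op 11: merge R1<->R2 -> R1=(7,0,3) R2=(7,0,3)
Op 12: inc R0 by 1 -> R0=(10,0,3) value=13

Answer: 13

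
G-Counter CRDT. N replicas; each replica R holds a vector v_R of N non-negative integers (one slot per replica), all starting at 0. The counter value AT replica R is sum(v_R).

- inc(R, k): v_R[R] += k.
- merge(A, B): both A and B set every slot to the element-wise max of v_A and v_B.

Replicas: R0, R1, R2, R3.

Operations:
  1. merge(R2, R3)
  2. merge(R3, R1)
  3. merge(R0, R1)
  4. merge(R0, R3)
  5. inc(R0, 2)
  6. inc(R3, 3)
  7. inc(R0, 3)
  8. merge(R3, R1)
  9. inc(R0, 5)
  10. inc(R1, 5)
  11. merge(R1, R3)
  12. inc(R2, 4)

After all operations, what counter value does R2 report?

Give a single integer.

Answer: 4

Derivation:
Op 1: merge R2<->R3 -> R2=(0,0,0,0) R3=(0,0,0,0)
Op 2: merge R3<->R1 -> R3=(0,0,0,0) R1=(0,0,0,0)
Op 3: merge R0<->R1 -> R0=(0,0,0,0) R1=(0,0,0,0)
Op 4: merge R0<->R3 -> R0=(0,0,0,0) R3=(0,0,0,0)
Op 5: inc R0 by 2 -> R0=(2,0,0,0) value=2
Op 6: inc R3 by 3 -> R3=(0,0,0,3) value=3
Op 7: inc R0 by 3 -> R0=(5,0,0,0) value=5
Op 8: merge R3<->R1 -> R3=(0,0,0,3) R1=(0,0,0,3)
Op 9: inc R0 by 5 -> R0=(10,0,0,0) value=10
Op 10: inc R1 by 5 -> R1=(0,5,0,3) value=8
Op 11: merge R1<->R3 -> R1=(0,5,0,3) R3=(0,5,0,3)
Op 12: inc R2 by 4 -> R2=(0,0,4,0) value=4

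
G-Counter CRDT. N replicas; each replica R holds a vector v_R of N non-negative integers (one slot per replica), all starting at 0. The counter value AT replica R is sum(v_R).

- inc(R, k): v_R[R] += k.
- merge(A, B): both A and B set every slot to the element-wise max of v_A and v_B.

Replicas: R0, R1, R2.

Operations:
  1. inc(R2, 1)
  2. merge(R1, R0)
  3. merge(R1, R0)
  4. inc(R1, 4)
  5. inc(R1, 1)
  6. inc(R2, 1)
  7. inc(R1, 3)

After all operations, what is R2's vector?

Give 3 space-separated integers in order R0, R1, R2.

Op 1: inc R2 by 1 -> R2=(0,0,1) value=1
Op 2: merge R1<->R0 -> R1=(0,0,0) R0=(0,0,0)
Op 3: merge R1<->R0 -> R1=(0,0,0) R0=(0,0,0)
Op 4: inc R1 by 4 -> R1=(0,4,0) value=4
Op 5: inc R1 by 1 -> R1=(0,5,0) value=5
Op 6: inc R2 by 1 -> R2=(0,0,2) value=2
Op 7: inc R1 by 3 -> R1=(0,8,0) value=8

Answer: 0 0 2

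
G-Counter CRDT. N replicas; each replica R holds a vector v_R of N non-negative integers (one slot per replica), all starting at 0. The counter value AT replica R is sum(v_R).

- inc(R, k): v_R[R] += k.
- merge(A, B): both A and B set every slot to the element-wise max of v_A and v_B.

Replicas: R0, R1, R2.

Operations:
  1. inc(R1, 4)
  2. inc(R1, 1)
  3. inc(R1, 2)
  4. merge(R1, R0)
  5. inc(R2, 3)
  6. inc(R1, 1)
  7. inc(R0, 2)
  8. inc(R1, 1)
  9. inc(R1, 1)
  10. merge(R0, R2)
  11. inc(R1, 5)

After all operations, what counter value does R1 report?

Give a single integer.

Answer: 15

Derivation:
Op 1: inc R1 by 4 -> R1=(0,4,0) value=4
Op 2: inc R1 by 1 -> R1=(0,5,0) value=5
Op 3: inc R1 by 2 -> R1=(0,7,0) value=7
Op 4: merge R1<->R0 -> R1=(0,7,0) R0=(0,7,0)
Op 5: inc R2 by 3 -> R2=(0,0,3) value=3
Op 6: inc R1 by 1 -> R1=(0,8,0) value=8
Op 7: inc R0 by 2 -> R0=(2,7,0) value=9
Op 8: inc R1 by 1 -> R1=(0,9,0) value=9
Op 9: inc R1 by 1 -> R1=(0,10,0) value=10
Op 10: merge R0<->R2 -> R0=(2,7,3) R2=(2,7,3)
Op 11: inc R1 by 5 -> R1=(0,15,0) value=15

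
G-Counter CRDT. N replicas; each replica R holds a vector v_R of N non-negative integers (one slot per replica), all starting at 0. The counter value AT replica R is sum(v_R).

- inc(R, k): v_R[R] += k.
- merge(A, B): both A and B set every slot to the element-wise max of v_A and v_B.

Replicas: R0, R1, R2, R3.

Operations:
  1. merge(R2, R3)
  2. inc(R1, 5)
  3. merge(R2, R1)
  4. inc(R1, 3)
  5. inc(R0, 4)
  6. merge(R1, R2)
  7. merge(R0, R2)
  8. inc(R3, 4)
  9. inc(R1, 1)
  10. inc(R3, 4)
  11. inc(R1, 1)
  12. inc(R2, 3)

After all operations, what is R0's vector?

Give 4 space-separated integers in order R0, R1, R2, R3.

Op 1: merge R2<->R3 -> R2=(0,0,0,0) R3=(0,0,0,0)
Op 2: inc R1 by 5 -> R1=(0,5,0,0) value=5
Op 3: merge R2<->R1 -> R2=(0,5,0,0) R1=(0,5,0,0)
Op 4: inc R1 by 3 -> R1=(0,8,0,0) value=8
Op 5: inc R0 by 4 -> R0=(4,0,0,0) value=4
Op 6: merge R1<->R2 -> R1=(0,8,0,0) R2=(0,8,0,0)
Op 7: merge R0<->R2 -> R0=(4,8,0,0) R2=(4,8,0,0)
Op 8: inc R3 by 4 -> R3=(0,0,0,4) value=4
Op 9: inc R1 by 1 -> R1=(0,9,0,0) value=9
Op 10: inc R3 by 4 -> R3=(0,0,0,8) value=8
Op 11: inc R1 by 1 -> R1=(0,10,0,0) value=10
Op 12: inc R2 by 3 -> R2=(4,8,3,0) value=15

Answer: 4 8 0 0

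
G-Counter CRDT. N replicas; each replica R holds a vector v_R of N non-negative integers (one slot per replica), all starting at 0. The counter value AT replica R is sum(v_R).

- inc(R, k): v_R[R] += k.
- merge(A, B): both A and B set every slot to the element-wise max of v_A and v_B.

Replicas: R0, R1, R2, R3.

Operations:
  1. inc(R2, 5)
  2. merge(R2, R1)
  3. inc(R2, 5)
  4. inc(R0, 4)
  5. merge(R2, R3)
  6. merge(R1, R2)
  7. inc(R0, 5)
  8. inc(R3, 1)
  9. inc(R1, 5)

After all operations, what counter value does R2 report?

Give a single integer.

Op 1: inc R2 by 5 -> R2=(0,0,5,0) value=5
Op 2: merge R2<->R1 -> R2=(0,0,5,0) R1=(0,0,5,0)
Op 3: inc R2 by 5 -> R2=(0,0,10,0) value=10
Op 4: inc R0 by 4 -> R0=(4,0,0,0) value=4
Op 5: merge R2<->R3 -> R2=(0,0,10,0) R3=(0,0,10,0)
Op 6: merge R1<->R2 -> R1=(0,0,10,0) R2=(0,0,10,0)
Op 7: inc R0 by 5 -> R0=(9,0,0,0) value=9
Op 8: inc R3 by 1 -> R3=(0,0,10,1) value=11
Op 9: inc R1 by 5 -> R1=(0,5,10,0) value=15

Answer: 10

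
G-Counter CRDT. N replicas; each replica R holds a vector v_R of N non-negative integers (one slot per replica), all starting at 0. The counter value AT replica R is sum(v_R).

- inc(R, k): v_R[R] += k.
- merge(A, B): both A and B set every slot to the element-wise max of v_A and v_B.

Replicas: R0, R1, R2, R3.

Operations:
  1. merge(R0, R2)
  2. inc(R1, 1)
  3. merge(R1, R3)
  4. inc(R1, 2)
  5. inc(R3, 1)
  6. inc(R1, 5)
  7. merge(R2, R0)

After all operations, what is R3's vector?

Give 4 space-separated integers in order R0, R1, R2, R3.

Answer: 0 1 0 1

Derivation:
Op 1: merge R0<->R2 -> R0=(0,0,0,0) R2=(0,0,0,0)
Op 2: inc R1 by 1 -> R1=(0,1,0,0) value=1
Op 3: merge R1<->R3 -> R1=(0,1,0,0) R3=(0,1,0,0)
Op 4: inc R1 by 2 -> R1=(0,3,0,0) value=3
Op 5: inc R3 by 1 -> R3=(0,1,0,1) value=2
Op 6: inc R1 by 5 -> R1=(0,8,0,0) value=8
Op 7: merge R2<->R0 -> R2=(0,0,0,0) R0=(0,0,0,0)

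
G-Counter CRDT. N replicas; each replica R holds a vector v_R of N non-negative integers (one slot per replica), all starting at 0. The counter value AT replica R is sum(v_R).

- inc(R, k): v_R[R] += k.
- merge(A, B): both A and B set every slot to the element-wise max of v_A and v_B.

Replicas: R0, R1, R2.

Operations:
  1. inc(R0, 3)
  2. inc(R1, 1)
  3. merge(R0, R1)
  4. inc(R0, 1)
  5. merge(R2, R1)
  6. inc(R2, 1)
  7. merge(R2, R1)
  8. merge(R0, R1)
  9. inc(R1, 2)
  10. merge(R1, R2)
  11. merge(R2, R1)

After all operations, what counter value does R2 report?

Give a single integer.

Answer: 8

Derivation:
Op 1: inc R0 by 3 -> R0=(3,0,0) value=3
Op 2: inc R1 by 1 -> R1=(0,1,0) value=1
Op 3: merge R0<->R1 -> R0=(3,1,0) R1=(3,1,0)
Op 4: inc R0 by 1 -> R0=(4,1,0) value=5
Op 5: merge R2<->R1 -> R2=(3,1,0) R1=(3,1,0)
Op 6: inc R2 by 1 -> R2=(3,1,1) value=5
Op 7: merge R2<->R1 -> R2=(3,1,1) R1=(3,1,1)
Op 8: merge R0<->R1 -> R0=(4,1,1) R1=(4,1,1)
Op 9: inc R1 by 2 -> R1=(4,3,1) value=8
Op 10: merge R1<->R2 -> R1=(4,3,1) R2=(4,3,1)
Op 11: merge R2<->R1 -> R2=(4,3,1) R1=(4,3,1)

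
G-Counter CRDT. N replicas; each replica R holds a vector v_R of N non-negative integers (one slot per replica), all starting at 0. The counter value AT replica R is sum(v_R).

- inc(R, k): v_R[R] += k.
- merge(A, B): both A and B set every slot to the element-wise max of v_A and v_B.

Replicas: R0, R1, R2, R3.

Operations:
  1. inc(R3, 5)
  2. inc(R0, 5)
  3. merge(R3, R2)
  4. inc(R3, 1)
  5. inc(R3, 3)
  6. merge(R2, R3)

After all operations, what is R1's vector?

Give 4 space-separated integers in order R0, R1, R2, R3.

Answer: 0 0 0 0

Derivation:
Op 1: inc R3 by 5 -> R3=(0,0,0,5) value=5
Op 2: inc R0 by 5 -> R0=(5,0,0,0) value=5
Op 3: merge R3<->R2 -> R3=(0,0,0,5) R2=(0,0,0,5)
Op 4: inc R3 by 1 -> R3=(0,0,0,6) value=6
Op 5: inc R3 by 3 -> R3=(0,0,0,9) value=9
Op 6: merge R2<->R3 -> R2=(0,0,0,9) R3=(0,0,0,9)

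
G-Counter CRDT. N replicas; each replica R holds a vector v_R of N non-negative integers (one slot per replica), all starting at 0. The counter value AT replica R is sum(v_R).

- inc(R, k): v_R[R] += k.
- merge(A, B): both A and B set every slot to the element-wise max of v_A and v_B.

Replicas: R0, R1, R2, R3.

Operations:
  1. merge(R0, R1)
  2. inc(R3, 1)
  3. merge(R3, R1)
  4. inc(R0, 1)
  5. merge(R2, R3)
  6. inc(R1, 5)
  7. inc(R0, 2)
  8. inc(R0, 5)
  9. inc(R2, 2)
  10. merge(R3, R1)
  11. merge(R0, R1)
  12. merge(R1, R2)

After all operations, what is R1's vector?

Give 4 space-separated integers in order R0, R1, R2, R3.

Op 1: merge R0<->R1 -> R0=(0,0,0,0) R1=(0,0,0,0)
Op 2: inc R3 by 1 -> R3=(0,0,0,1) value=1
Op 3: merge R3<->R1 -> R3=(0,0,0,1) R1=(0,0,0,1)
Op 4: inc R0 by 1 -> R0=(1,0,0,0) value=1
Op 5: merge R2<->R3 -> R2=(0,0,0,1) R3=(0,0,0,1)
Op 6: inc R1 by 5 -> R1=(0,5,0,1) value=6
Op 7: inc R0 by 2 -> R0=(3,0,0,0) value=3
Op 8: inc R0 by 5 -> R0=(8,0,0,0) value=8
Op 9: inc R2 by 2 -> R2=(0,0,2,1) value=3
Op 10: merge R3<->R1 -> R3=(0,5,0,1) R1=(0,5,0,1)
Op 11: merge R0<->R1 -> R0=(8,5,0,1) R1=(8,5,0,1)
Op 12: merge R1<->R2 -> R1=(8,5,2,1) R2=(8,5,2,1)

Answer: 8 5 2 1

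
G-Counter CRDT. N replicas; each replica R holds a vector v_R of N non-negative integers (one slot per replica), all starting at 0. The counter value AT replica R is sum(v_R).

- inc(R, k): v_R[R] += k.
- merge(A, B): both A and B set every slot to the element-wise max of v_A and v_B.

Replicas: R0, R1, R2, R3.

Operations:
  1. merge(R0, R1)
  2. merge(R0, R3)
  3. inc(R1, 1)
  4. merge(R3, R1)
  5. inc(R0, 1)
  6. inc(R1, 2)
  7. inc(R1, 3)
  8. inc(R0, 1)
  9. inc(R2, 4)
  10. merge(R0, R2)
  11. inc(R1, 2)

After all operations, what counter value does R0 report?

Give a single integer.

Op 1: merge R0<->R1 -> R0=(0,0,0,0) R1=(0,0,0,0)
Op 2: merge R0<->R3 -> R0=(0,0,0,0) R3=(0,0,0,0)
Op 3: inc R1 by 1 -> R1=(0,1,0,0) value=1
Op 4: merge R3<->R1 -> R3=(0,1,0,0) R1=(0,1,0,0)
Op 5: inc R0 by 1 -> R0=(1,0,0,0) value=1
Op 6: inc R1 by 2 -> R1=(0,3,0,0) value=3
Op 7: inc R1 by 3 -> R1=(0,6,0,0) value=6
Op 8: inc R0 by 1 -> R0=(2,0,0,0) value=2
Op 9: inc R2 by 4 -> R2=(0,0,4,0) value=4
Op 10: merge R0<->R2 -> R0=(2,0,4,0) R2=(2,0,4,0)
Op 11: inc R1 by 2 -> R1=(0,8,0,0) value=8

Answer: 6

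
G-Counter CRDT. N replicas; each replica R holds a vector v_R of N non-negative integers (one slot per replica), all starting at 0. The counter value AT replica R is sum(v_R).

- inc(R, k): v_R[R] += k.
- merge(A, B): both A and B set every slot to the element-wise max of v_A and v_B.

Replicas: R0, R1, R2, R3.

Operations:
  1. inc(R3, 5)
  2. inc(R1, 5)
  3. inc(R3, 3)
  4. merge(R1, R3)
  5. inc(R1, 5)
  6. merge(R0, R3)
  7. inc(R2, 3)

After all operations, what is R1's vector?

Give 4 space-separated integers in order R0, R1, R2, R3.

Op 1: inc R3 by 5 -> R3=(0,0,0,5) value=5
Op 2: inc R1 by 5 -> R1=(0,5,0,0) value=5
Op 3: inc R3 by 3 -> R3=(0,0,0,8) value=8
Op 4: merge R1<->R3 -> R1=(0,5,0,8) R3=(0,5,0,8)
Op 5: inc R1 by 5 -> R1=(0,10,0,8) value=18
Op 6: merge R0<->R3 -> R0=(0,5,0,8) R3=(0,5,0,8)
Op 7: inc R2 by 3 -> R2=(0,0,3,0) value=3

Answer: 0 10 0 8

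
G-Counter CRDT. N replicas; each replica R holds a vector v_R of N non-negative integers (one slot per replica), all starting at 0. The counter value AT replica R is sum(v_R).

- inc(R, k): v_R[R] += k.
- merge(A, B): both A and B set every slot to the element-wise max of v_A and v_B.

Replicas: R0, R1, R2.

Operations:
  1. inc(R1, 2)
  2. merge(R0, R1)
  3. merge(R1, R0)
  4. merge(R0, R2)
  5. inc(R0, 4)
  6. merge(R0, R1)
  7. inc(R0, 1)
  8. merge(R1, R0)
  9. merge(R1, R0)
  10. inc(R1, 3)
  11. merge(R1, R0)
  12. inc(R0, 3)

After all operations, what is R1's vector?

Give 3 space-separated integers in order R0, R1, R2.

Answer: 5 5 0

Derivation:
Op 1: inc R1 by 2 -> R1=(0,2,0) value=2
Op 2: merge R0<->R1 -> R0=(0,2,0) R1=(0,2,0)
Op 3: merge R1<->R0 -> R1=(0,2,0) R0=(0,2,0)
Op 4: merge R0<->R2 -> R0=(0,2,0) R2=(0,2,0)
Op 5: inc R0 by 4 -> R0=(4,2,0) value=6
Op 6: merge R0<->R1 -> R0=(4,2,0) R1=(4,2,0)
Op 7: inc R0 by 1 -> R0=(5,2,0) value=7
Op 8: merge R1<->R0 -> R1=(5,2,0) R0=(5,2,0)
Op 9: merge R1<->R0 -> R1=(5,2,0) R0=(5,2,0)
Op 10: inc R1 by 3 -> R1=(5,5,0) value=10
Op 11: merge R1<->R0 -> R1=(5,5,0) R0=(5,5,0)
Op 12: inc R0 by 3 -> R0=(8,5,0) value=13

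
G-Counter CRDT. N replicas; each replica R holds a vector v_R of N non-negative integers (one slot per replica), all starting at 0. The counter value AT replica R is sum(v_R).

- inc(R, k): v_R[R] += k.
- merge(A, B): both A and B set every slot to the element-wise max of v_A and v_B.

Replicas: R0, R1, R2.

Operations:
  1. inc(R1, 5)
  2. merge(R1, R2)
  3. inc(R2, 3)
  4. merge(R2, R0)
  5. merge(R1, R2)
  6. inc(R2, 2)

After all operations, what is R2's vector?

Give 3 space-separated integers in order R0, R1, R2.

Op 1: inc R1 by 5 -> R1=(0,5,0) value=5
Op 2: merge R1<->R2 -> R1=(0,5,0) R2=(0,5,0)
Op 3: inc R2 by 3 -> R2=(0,5,3) value=8
Op 4: merge R2<->R0 -> R2=(0,5,3) R0=(0,5,3)
Op 5: merge R1<->R2 -> R1=(0,5,3) R2=(0,5,3)
Op 6: inc R2 by 2 -> R2=(0,5,5) value=10

Answer: 0 5 5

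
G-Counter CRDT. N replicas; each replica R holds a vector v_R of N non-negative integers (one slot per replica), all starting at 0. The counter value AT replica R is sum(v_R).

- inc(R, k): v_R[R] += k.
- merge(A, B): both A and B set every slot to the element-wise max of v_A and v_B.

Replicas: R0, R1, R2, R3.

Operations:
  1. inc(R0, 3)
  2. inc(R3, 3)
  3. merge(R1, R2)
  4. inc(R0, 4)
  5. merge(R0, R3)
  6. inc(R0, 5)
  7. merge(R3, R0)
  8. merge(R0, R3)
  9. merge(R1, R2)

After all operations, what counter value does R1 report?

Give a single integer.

Answer: 0

Derivation:
Op 1: inc R0 by 3 -> R0=(3,0,0,0) value=3
Op 2: inc R3 by 3 -> R3=(0,0,0,3) value=3
Op 3: merge R1<->R2 -> R1=(0,0,0,0) R2=(0,0,0,0)
Op 4: inc R0 by 4 -> R0=(7,0,0,0) value=7
Op 5: merge R0<->R3 -> R0=(7,0,0,3) R3=(7,0,0,3)
Op 6: inc R0 by 5 -> R0=(12,0,0,3) value=15
Op 7: merge R3<->R0 -> R3=(12,0,0,3) R0=(12,0,0,3)
Op 8: merge R0<->R3 -> R0=(12,0,0,3) R3=(12,0,0,3)
Op 9: merge R1<->R2 -> R1=(0,0,0,0) R2=(0,0,0,0)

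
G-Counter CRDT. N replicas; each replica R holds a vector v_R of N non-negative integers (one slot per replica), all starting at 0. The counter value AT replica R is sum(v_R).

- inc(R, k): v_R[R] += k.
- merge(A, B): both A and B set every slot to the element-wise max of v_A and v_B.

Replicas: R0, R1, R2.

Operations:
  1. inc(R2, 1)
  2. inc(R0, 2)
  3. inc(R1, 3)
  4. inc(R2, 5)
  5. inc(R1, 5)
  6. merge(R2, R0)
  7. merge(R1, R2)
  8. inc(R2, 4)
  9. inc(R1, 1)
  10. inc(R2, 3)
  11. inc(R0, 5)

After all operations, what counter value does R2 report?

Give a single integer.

Answer: 23

Derivation:
Op 1: inc R2 by 1 -> R2=(0,0,1) value=1
Op 2: inc R0 by 2 -> R0=(2,0,0) value=2
Op 3: inc R1 by 3 -> R1=(0,3,0) value=3
Op 4: inc R2 by 5 -> R2=(0,0,6) value=6
Op 5: inc R1 by 5 -> R1=(0,8,0) value=8
Op 6: merge R2<->R0 -> R2=(2,0,6) R0=(2,0,6)
Op 7: merge R1<->R2 -> R1=(2,8,6) R2=(2,8,6)
Op 8: inc R2 by 4 -> R2=(2,8,10) value=20
Op 9: inc R1 by 1 -> R1=(2,9,6) value=17
Op 10: inc R2 by 3 -> R2=(2,8,13) value=23
Op 11: inc R0 by 5 -> R0=(7,0,6) value=13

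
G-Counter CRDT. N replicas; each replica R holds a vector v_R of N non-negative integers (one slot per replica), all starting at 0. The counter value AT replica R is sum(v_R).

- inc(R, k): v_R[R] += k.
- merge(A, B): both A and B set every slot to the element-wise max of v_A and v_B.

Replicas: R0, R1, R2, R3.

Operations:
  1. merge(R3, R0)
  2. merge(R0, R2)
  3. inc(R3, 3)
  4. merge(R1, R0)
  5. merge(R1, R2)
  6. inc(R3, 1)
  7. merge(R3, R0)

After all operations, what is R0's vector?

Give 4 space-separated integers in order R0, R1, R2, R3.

Answer: 0 0 0 4

Derivation:
Op 1: merge R3<->R0 -> R3=(0,0,0,0) R0=(0,0,0,0)
Op 2: merge R0<->R2 -> R0=(0,0,0,0) R2=(0,0,0,0)
Op 3: inc R3 by 3 -> R3=(0,0,0,3) value=3
Op 4: merge R1<->R0 -> R1=(0,0,0,0) R0=(0,0,0,0)
Op 5: merge R1<->R2 -> R1=(0,0,0,0) R2=(0,0,0,0)
Op 6: inc R3 by 1 -> R3=(0,0,0,4) value=4
Op 7: merge R3<->R0 -> R3=(0,0,0,4) R0=(0,0,0,4)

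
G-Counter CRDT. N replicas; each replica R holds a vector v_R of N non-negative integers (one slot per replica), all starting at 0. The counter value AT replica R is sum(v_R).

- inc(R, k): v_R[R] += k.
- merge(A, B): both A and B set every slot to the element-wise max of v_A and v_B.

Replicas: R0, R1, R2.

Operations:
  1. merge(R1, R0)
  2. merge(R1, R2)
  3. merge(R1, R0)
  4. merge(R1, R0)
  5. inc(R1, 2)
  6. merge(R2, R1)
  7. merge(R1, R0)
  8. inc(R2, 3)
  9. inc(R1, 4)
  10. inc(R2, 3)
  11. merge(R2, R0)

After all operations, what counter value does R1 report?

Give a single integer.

Op 1: merge R1<->R0 -> R1=(0,0,0) R0=(0,0,0)
Op 2: merge R1<->R2 -> R1=(0,0,0) R2=(0,0,0)
Op 3: merge R1<->R0 -> R1=(0,0,0) R0=(0,0,0)
Op 4: merge R1<->R0 -> R1=(0,0,0) R0=(0,0,0)
Op 5: inc R1 by 2 -> R1=(0,2,0) value=2
Op 6: merge R2<->R1 -> R2=(0,2,0) R1=(0,2,0)
Op 7: merge R1<->R0 -> R1=(0,2,0) R0=(0,2,0)
Op 8: inc R2 by 3 -> R2=(0,2,3) value=5
Op 9: inc R1 by 4 -> R1=(0,6,0) value=6
Op 10: inc R2 by 3 -> R2=(0,2,6) value=8
Op 11: merge R2<->R0 -> R2=(0,2,6) R0=(0,2,6)

Answer: 6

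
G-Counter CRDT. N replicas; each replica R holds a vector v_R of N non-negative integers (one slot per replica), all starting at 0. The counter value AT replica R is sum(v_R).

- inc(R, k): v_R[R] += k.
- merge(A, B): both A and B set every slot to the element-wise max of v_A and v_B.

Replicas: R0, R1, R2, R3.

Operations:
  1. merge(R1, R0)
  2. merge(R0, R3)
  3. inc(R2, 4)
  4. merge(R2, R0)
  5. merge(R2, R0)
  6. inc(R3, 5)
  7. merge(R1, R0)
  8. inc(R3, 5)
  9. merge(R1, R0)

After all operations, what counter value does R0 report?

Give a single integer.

Answer: 4

Derivation:
Op 1: merge R1<->R0 -> R1=(0,0,0,0) R0=(0,0,0,0)
Op 2: merge R0<->R3 -> R0=(0,0,0,0) R3=(0,0,0,0)
Op 3: inc R2 by 4 -> R2=(0,0,4,0) value=4
Op 4: merge R2<->R0 -> R2=(0,0,4,0) R0=(0,0,4,0)
Op 5: merge R2<->R0 -> R2=(0,0,4,0) R0=(0,0,4,0)
Op 6: inc R3 by 5 -> R3=(0,0,0,5) value=5
Op 7: merge R1<->R0 -> R1=(0,0,4,0) R0=(0,0,4,0)
Op 8: inc R3 by 5 -> R3=(0,0,0,10) value=10
Op 9: merge R1<->R0 -> R1=(0,0,4,0) R0=(0,0,4,0)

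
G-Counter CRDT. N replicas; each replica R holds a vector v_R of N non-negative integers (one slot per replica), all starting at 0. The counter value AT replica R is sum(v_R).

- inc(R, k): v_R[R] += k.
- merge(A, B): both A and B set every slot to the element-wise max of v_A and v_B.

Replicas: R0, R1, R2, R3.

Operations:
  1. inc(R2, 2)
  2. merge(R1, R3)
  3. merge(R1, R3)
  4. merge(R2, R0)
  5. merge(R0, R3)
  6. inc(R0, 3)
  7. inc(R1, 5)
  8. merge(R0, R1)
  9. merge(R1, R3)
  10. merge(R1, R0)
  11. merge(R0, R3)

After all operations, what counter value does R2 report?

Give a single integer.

Op 1: inc R2 by 2 -> R2=(0,0,2,0) value=2
Op 2: merge R1<->R3 -> R1=(0,0,0,0) R3=(0,0,0,0)
Op 3: merge R1<->R3 -> R1=(0,0,0,0) R3=(0,0,0,0)
Op 4: merge R2<->R0 -> R2=(0,0,2,0) R0=(0,0,2,0)
Op 5: merge R0<->R3 -> R0=(0,0,2,0) R3=(0,0,2,0)
Op 6: inc R0 by 3 -> R0=(3,0,2,0) value=5
Op 7: inc R1 by 5 -> R1=(0,5,0,0) value=5
Op 8: merge R0<->R1 -> R0=(3,5,2,0) R1=(3,5,2,0)
Op 9: merge R1<->R3 -> R1=(3,5,2,0) R3=(3,5,2,0)
Op 10: merge R1<->R0 -> R1=(3,5,2,0) R0=(3,5,2,0)
Op 11: merge R0<->R3 -> R0=(3,5,2,0) R3=(3,5,2,0)

Answer: 2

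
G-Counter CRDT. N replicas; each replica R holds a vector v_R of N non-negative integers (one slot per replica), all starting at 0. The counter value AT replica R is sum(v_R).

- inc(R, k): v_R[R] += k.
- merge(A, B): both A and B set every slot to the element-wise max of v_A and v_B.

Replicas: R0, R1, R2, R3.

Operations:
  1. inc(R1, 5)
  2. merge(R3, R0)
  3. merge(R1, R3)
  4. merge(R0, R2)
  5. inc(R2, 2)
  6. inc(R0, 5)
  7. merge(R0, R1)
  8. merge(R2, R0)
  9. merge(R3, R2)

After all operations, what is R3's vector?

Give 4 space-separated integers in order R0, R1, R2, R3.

Op 1: inc R1 by 5 -> R1=(0,5,0,0) value=5
Op 2: merge R3<->R0 -> R3=(0,0,0,0) R0=(0,0,0,0)
Op 3: merge R1<->R3 -> R1=(0,5,0,0) R3=(0,5,0,0)
Op 4: merge R0<->R2 -> R0=(0,0,0,0) R2=(0,0,0,0)
Op 5: inc R2 by 2 -> R2=(0,0,2,0) value=2
Op 6: inc R0 by 5 -> R0=(5,0,0,0) value=5
Op 7: merge R0<->R1 -> R0=(5,5,0,0) R1=(5,5,0,0)
Op 8: merge R2<->R0 -> R2=(5,5,2,0) R0=(5,5,2,0)
Op 9: merge R3<->R2 -> R3=(5,5,2,0) R2=(5,5,2,0)

Answer: 5 5 2 0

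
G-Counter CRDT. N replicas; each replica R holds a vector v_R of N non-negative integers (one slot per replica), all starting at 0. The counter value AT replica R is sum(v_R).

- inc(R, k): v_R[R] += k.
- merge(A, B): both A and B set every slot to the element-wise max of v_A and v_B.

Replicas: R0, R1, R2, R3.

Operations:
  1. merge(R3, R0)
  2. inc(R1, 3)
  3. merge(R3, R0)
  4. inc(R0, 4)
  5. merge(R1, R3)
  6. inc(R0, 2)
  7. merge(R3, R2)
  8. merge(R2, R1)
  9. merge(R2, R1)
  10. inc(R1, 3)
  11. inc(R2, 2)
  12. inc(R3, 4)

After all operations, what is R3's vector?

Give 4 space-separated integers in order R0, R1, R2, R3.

Op 1: merge R3<->R0 -> R3=(0,0,0,0) R0=(0,0,0,0)
Op 2: inc R1 by 3 -> R1=(0,3,0,0) value=3
Op 3: merge R3<->R0 -> R3=(0,0,0,0) R0=(0,0,0,0)
Op 4: inc R0 by 4 -> R0=(4,0,0,0) value=4
Op 5: merge R1<->R3 -> R1=(0,3,0,0) R3=(0,3,0,0)
Op 6: inc R0 by 2 -> R0=(6,0,0,0) value=6
Op 7: merge R3<->R2 -> R3=(0,3,0,0) R2=(0,3,0,0)
Op 8: merge R2<->R1 -> R2=(0,3,0,0) R1=(0,3,0,0)
Op 9: merge R2<->R1 -> R2=(0,3,0,0) R1=(0,3,0,0)
Op 10: inc R1 by 3 -> R1=(0,6,0,0) value=6
Op 11: inc R2 by 2 -> R2=(0,3,2,0) value=5
Op 12: inc R3 by 4 -> R3=(0,3,0,4) value=7

Answer: 0 3 0 4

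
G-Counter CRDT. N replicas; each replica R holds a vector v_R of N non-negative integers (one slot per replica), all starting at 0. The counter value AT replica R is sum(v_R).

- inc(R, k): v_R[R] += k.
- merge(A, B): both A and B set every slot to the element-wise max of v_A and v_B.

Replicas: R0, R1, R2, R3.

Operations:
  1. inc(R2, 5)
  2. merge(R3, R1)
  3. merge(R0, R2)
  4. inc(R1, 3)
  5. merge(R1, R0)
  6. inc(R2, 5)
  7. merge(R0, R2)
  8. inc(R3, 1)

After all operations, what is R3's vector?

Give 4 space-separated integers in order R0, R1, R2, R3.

Op 1: inc R2 by 5 -> R2=(0,0,5,0) value=5
Op 2: merge R3<->R1 -> R3=(0,0,0,0) R1=(0,0,0,0)
Op 3: merge R0<->R2 -> R0=(0,0,5,0) R2=(0,0,5,0)
Op 4: inc R1 by 3 -> R1=(0,3,0,0) value=3
Op 5: merge R1<->R0 -> R1=(0,3,5,0) R0=(0,3,5,0)
Op 6: inc R2 by 5 -> R2=(0,0,10,0) value=10
Op 7: merge R0<->R2 -> R0=(0,3,10,0) R2=(0,3,10,0)
Op 8: inc R3 by 1 -> R3=(0,0,0,1) value=1

Answer: 0 0 0 1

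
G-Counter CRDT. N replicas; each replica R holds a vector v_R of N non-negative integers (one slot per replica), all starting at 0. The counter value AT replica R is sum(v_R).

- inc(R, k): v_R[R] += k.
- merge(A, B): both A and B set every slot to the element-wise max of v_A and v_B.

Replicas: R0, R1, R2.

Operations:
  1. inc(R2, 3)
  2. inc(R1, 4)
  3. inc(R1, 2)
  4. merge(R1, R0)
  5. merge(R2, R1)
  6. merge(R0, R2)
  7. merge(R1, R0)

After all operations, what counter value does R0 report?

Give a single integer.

Answer: 9

Derivation:
Op 1: inc R2 by 3 -> R2=(0,0,3) value=3
Op 2: inc R1 by 4 -> R1=(0,4,0) value=4
Op 3: inc R1 by 2 -> R1=(0,6,0) value=6
Op 4: merge R1<->R0 -> R1=(0,6,0) R0=(0,6,0)
Op 5: merge R2<->R1 -> R2=(0,6,3) R1=(0,6,3)
Op 6: merge R0<->R2 -> R0=(0,6,3) R2=(0,6,3)
Op 7: merge R1<->R0 -> R1=(0,6,3) R0=(0,6,3)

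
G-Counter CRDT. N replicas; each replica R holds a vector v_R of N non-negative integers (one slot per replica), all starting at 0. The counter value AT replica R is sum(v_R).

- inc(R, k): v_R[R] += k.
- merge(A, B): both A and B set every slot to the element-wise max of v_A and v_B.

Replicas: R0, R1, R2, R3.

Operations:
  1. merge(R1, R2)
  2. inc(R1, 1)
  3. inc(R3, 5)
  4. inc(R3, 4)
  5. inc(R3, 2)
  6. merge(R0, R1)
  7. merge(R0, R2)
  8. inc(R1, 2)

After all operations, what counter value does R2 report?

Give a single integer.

Answer: 1

Derivation:
Op 1: merge R1<->R2 -> R1=(0,0,0,0) R2=(0,0,0,0)
Op 2: inc R1 by 1 -> R1=(0,1,0,0) value=1
Op 3: inc R3 by 5 -> R3=(0,0,0,5) value=5
Op 4: inc R3 by 4 -> R3=(0,0,0,9) value=9
Op 5: inc R3 by 2 -> R3=(0,0,0,11) value=11
Op 6: merge R0<->R1 -> R0=(0,1,0,0) R1=(0,1,0,0)
Op 7: merge R0<->R2 -> R0=(0,1,0,0) R2=(0,1,0,0)
Op 8: inc R1 by 2 -> R1=(0,3,0,0) value=3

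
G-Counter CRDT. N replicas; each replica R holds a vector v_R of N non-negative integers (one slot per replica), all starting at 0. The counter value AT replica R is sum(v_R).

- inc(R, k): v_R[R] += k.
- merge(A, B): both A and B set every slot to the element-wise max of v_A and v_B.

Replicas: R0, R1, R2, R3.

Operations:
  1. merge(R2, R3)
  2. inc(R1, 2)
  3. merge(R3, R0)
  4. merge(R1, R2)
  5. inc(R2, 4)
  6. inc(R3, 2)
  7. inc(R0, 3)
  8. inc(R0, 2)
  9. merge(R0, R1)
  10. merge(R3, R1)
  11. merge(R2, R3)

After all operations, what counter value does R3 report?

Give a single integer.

Op 1: merge R2<->R3 -> R2=(0,0,0,0) R3=(0,0,0,0)
Op 2: inc R1 by 2 -> R1=(0,2,0,0) value=2
Op 3: merge R3<->R0 -> R3=(0,0,0,0) R0=(0,0,0,0)
Op 4: merge R1<->R2 -> R1=(0,2,0,0) R2=(0,2,0,0)
Op 5: inc R2 by 4 -> R2=(0,2,4,0) value=6
Op 6: inc R3 by 2 -> R3=(0,0,0,2) value=2
Op 7: inc R0 by 3 -> R0=(3,0,0,0) value=3
Op 8: inc R0 by 2 -> R0=(5,0,0,0) value=5
Op 9: merge R0<->R1 -> R0=(5,2,0,0) R1=(5,2,0,0)
Op 10: merge R3<->R1 -> R3=(5,2,0,2) R1=(5,2,0,2)
Op 11: merge R2<->R3 -> R2=(5,2,4,2) R3=(5,2,4,2)

Answer: 13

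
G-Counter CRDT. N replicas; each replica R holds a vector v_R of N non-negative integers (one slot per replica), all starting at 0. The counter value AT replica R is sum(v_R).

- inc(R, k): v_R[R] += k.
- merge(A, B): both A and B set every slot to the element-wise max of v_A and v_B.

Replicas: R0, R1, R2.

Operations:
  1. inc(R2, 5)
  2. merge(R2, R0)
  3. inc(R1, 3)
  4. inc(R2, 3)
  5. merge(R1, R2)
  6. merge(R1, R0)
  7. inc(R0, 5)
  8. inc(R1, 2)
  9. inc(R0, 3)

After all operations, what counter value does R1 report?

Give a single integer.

Answer: 13

Derivation:
Op 1: inc R2 by 5 -> R2=(0,0,5) value=5
Op 2: merge R2<->R0 -> R2=(0,0,5) R0=(0,0,5)
Op 3: inc R1 by 3 -> R1=(0,3,0) value=3
Op 4: inc R2 by 3 -> R2=(0,0,8) value=8
Op 5: merge R1<->R2 -> R1=(0,3,8) R2=(0,3,8)
Op 6: merge R1<->R0 -> R1=(0,3,8) R0=(0,3,8)
Op 7: inc R0 by 5 -> R0=(5,3,8) value=16
Op 8: inc R1 by 2 -> R1=(0,5,8) value=13
Op 9: inc R0 by 3 -> R0=(8,3,8) value=19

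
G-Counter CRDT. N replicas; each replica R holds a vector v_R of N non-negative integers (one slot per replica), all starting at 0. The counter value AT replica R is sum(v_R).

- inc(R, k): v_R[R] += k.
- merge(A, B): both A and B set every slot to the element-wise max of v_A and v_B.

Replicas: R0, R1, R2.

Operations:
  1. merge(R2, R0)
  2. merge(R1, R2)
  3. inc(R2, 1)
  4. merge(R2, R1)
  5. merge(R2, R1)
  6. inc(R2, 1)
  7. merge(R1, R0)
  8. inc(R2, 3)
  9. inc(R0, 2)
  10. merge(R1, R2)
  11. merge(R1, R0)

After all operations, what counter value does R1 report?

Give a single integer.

Answer: 7

Derivation:
Op 1: merge R2<->R0 -> R2=(0,0,0) R0=(0,0,0)
Op 2: merge R1<->R2 -> R1=(0,0,0) R2=(0,0,0)
Op 3: inc R2 by 1 -> R2=(0,0,1) value=1
Op 4: merge R2<->R1 -> R2=(0,0,1) R1=(0,0,1)
Op 5: merge R2<->R1 -> R2=(0,0,1) R1=(0,0,1)
Op 6: inc R2 by 1 -> R2=(0,0,2) value=2
Op 7: merge R1<->R0 -> R1=(0,0,1) R0=(0,0,1)
Op 8: inc R2 by 3 -> R2=(0,0,5) value=5
Op 9: inc R0 by 2 -> R0=(2,0,1) value=3
Op 10: merge R1<->R2 -> R1=(0,0,5) R2=(0,0,5)
Op 11: merge R1<->R0 -> R1=(2,0,5) R0=(2,0,5)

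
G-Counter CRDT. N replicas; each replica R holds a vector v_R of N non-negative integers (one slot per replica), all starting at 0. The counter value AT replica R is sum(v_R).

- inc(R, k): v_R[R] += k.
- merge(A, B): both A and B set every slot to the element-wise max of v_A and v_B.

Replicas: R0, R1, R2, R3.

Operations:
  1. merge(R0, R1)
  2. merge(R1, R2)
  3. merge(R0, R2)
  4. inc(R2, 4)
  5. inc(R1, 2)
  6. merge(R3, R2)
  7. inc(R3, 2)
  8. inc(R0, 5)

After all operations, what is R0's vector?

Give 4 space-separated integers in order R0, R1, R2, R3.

Op 1: merge R0<->R1 -> R0=(0,0,0,0) R1=(0,0,0,0)
Op 2: merge R1<->R2 -> R1=(0,0,0,0) R2=(0,0,0,0)
Op 3: merge R0<->R2 -> R0=(0,0,0,0) R2=(0,0,0,0)
Op 4: inc R2 by 4 -> R2=(0,0,4,0) value=4
Op 5: inc R1 by 2 -> R1=(0,2,0,0) value=2
Op 6: merge R3<->R2 -> R3=(0,0,4,0) R2=(0,0,4,0)
Op 7: inc R3 by 2 -> R3=(0,0,4,2) value=6
Op 8: inc R0 by 5 -> R0=(5,0,0,0) value=5

Answer: 5 0 0 0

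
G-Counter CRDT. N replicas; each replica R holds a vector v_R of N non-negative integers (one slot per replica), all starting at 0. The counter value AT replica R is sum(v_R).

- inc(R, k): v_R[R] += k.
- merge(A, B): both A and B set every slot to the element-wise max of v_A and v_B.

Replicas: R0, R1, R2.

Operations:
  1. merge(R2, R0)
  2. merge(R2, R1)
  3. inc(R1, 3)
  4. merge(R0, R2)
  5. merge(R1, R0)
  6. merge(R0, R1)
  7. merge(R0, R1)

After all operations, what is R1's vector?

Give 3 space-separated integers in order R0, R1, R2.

Answer: 0 3 0

Derivation:
Op 1: merge R2<->R0 -> R2=(0,0,0) R0=(0,0,0)
Op 2: merge R2<->R1 -> R2=(0,0,0) R1=(0,0,0)
Op 3: inc R1 by 3 -> R1=(0,3,0) value=3
Op 4: merge R0<->R2 -> R0=(0,0,0) R2=(0,0,0)
Op 5: merge R1<->R0 -> R1=(0,3,0) R0=(0,3,0)
Op 6: merge R0<->R1 -> R0=(0,3,0) R1=(0,3,0)
Op 7: merge R0<->R1 -> R0=(0,3,0) R1=(0,3,0)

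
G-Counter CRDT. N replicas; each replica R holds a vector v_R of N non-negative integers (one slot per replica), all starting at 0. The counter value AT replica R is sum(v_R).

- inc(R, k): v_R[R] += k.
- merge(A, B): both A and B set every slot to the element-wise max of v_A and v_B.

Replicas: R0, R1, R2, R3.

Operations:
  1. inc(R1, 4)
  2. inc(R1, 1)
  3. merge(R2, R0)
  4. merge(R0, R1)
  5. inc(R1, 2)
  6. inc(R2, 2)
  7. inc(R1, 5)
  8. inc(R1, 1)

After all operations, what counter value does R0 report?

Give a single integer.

Answer: 5

Derivation:
Op 1: inc R1 by 4 -> R1=(0,4,0,0) value=4
Op 2: inc R1 by 1 -> R1=(0,5,0,0) value=5
Op 3: merge R2<->R0 -> R2=(0,0,0,0) R0=(0,0,0,0)
Op 4: merge R0<->R1 -> R0=(0,5,0,0) R1=(0,5,0,0)
Op 5: inc R1 by 2 -> R1=(0,7,0,0) value=7
Op 6: inc R2 by 2 -> R2=(0,0,2,0) value=2
Op 7: inc R1 by 5 -> R1=(0,12,0,0) value=12
Op 8: inc R1 by 1 -> R1=(0,13,0,0) value=13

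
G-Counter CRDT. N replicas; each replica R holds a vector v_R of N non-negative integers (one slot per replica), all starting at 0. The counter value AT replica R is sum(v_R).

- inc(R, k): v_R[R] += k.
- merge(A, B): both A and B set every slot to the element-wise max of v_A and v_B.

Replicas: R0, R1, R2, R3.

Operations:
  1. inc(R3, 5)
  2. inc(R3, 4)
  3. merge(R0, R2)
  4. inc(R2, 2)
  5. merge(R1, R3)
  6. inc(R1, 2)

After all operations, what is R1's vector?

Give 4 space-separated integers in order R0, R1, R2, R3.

Answer: 0 2 0 9

Derivation:
Op 1: inc R3 by 5 -> R3=(0,0,0,5) value=5
Op 2: inc R3 by 4 -> R3=(0,0,0,9) value=9
Op 3: merge R0<->R2 -> R0=(0,0,0,0) R2=(0,0,0,0)
Op 4: inc R2 by 2 -> R2=(0,0,2,0) value=2
Op 5: merge R1<->R3 -> R1=(0,0,0,9) R3=(0,0,0,9)
Op 6: inc R1 by 2 -> R1=(0,2,0,9) value=11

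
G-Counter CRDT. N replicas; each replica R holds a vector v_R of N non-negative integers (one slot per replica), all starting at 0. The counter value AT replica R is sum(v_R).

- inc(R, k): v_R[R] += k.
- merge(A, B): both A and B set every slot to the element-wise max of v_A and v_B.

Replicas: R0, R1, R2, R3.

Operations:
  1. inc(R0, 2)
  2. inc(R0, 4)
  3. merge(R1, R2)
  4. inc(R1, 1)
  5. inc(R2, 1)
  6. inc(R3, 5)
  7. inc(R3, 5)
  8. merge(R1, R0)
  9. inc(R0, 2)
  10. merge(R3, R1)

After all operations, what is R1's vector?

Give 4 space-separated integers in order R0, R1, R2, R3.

Op 1: inc R0 by 2 -> R0=(2,0,0,0) value=2
Op 2: inc R0 by 4 -> R0=(6,0,0,0) value=6
Op 3: merge R1<->R2 -> R1=(0,0,0,0) R2=(0,0,0,0)
Op 4: inc R1 by 1 -> R1=(0,1,0,0) value=1
Op 5: inc R2 by 1 -> R2=(0,0,1,0) value=1
Op 6: inc R3 by 5 -> R3=(0,0,0,5) value=5
Op 7: inc R3 by 5 -> R3=(0,0,0,10) value=10
Op 8: merge R1<->R0 -> R1=(6,1,0,0) R0=(6,1,0,0)
Op 9: inc R0 by 2 -> R0=(8,1,0,0) value=9
Op 10: merge R3<->R1 -> R3=(6,1,0,10) R1=(6,1,0,10)

Answer: 6 1 0 10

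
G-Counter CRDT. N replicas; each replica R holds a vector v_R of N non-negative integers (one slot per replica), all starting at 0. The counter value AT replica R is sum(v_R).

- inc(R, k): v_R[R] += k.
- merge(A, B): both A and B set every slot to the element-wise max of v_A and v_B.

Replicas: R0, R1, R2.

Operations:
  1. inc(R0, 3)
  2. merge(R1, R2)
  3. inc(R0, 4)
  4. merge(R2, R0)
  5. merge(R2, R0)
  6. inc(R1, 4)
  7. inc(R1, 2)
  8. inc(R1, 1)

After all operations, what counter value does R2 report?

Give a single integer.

Op 1: inc R0 by 3 -> R0=(3,0,0) value=3
Op 2: merge R1<->R2 -> R1=(0,0,0) R2=(0,0,0)
Op 3: inc R0 by 4 -> R0=(7,0,0) value=7
Op 4: merge R2<->R0 -> R2=(7,0,0) R0=(7,0,0)
Op 5: merge R2<->R0 -> R2=(7,0,0) R0=(7,0,0)
Op 6: inc R1 by 4 -> R1=(0,4,0) value=4
Op 7: inc R1 by 2 -> R1=(0,6,0) value=6
Op 8: inc R1 by 1 -> R1=(0,7,0) value=7

Answer: 7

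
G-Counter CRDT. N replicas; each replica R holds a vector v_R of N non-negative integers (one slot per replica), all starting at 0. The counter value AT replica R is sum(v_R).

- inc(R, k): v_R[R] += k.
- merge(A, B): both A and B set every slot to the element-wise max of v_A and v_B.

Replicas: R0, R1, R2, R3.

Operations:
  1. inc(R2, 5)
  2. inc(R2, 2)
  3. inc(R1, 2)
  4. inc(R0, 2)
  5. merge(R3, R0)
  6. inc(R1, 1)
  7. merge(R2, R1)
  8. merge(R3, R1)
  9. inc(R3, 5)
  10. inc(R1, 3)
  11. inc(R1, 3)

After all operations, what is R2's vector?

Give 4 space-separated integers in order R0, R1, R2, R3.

Op 1: inc R2 by 5 -> R2=(0,0,5,0) value=5
Op 2: inc R2 by 2 -> R2=(0,0,7,0) value=7
Op 3: inc R1 by 2 -> R1=(0,2,0,0) value=2
Op 4: inc R0 by 2 -> R0=(2,0,0,0) value=2
Op 5: merge R3<->R0 -> R3=(2,0,0,0) R0=(2,0,0,0)
Op 6: inc R1 by 1 -> R1=(0,3,0,0) value=3
Op 7: merge R2<->R1 -> R2=(0,3,7,0) R1=(0,3,7,0)
Op 8: merge R3<->R1 -> R3=(2,3,7,0) R1=(2,3,7,0)
Op 9: inc R3 by 5 -> R3=(2,3,7,5) value=17
Op 10: inc R1 by 3 -> R1=(2,6,7,0) value=15
Op 11: inc R1 by 3 -> R1=(2,9,7,0) value=18

Answer: 0 3 7 0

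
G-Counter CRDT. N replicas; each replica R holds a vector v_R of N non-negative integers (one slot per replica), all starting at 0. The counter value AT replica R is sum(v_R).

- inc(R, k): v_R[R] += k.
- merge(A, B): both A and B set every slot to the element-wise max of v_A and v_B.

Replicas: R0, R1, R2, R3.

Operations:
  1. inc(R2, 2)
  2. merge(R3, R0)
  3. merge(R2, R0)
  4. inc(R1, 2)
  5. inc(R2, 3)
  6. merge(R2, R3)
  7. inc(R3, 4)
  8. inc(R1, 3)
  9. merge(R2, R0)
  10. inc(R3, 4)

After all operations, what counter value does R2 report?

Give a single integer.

Answer: 5

Derivation:
Op 1: inc R2 by 2 -> R2=(0,0,2,0) value=2
Op 2: merge R3<->R0 -> R3=(0,0,0,0) R0=(0,0,0,0)
Op 3: merge R2<->R0 -> R2=(0,0,2,0) R0=(0,0,2,0)
Op 4: inc R1 by 2 -> R1=(0,2,0,0) value=2
Op 5: inc R2 by 3 -> R2=(0,0,5,0) value=5
Op 6: merge R2<->R3 -> R2=(0,0,5,0) R3=(0,0,5,0)
Op 7: inc R3 by 4 -> R3=(0,0,5,4) value=9
Op 8: inc R1 by 3 -> R1=(0,5,0,0) value=5
Op 9: merge R2<->R0 -> R2=(0,0,5,0) R0=(0,0,5,0)
Op 10: inc R3 by 4 -> R3=(0,0,5,8) value=13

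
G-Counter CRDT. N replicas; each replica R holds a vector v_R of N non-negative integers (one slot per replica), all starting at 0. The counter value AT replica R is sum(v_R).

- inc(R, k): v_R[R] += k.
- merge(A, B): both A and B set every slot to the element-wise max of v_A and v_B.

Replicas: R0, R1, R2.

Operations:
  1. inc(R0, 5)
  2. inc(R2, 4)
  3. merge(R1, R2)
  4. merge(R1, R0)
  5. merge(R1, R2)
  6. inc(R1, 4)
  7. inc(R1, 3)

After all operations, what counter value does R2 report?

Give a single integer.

Answer: 9

Derivation:
Op 1: inc R0 by 5 -> R0=(5,0,0) value=5
Op 2: inc R2 by 4 -> R2=(0,0,4) value=4
Op 3: merge R1<->R2 -> R1=(0,0,4) R2=(0,0,4)
Op 4: merge R1<->R0 -> R1=(5,0,4) R0=(5,0,4)
Op 5: merge R1<->R2 -> R1=(5,0,4) R2=(5,0,4)
Op 6: inc R1 by 4 -> R1=(5,4,4) value=13
Op 7: inc R1 by 3 -> R1=(5,7,4) value=16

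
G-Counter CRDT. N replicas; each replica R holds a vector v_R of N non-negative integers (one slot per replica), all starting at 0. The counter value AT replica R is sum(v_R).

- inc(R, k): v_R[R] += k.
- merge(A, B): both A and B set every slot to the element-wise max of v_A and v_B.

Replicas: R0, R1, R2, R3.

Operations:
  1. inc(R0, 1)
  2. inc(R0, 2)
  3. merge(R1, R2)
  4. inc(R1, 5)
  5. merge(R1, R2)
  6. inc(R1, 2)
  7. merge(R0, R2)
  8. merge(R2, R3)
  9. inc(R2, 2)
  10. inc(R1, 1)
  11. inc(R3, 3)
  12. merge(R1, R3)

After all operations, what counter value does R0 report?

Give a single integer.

Answer: 8

Derivation:
Op 1: inc R0 by 1 -> R0=(1,0,0,0) value=1
Op 2: inc R0 by 2 -> R0=(3,0,0,0) value=3
Op 3: merge R1<->R2 -> R1=(0,0,0,0) R2=(0,0,0,0)
Op 4: inc R1 by 5 -> R1=(0,5,0,0) value=5
Op 5: merge R1<->R2 -> R1=(0,5,0,0) R2=(0,5,0,0)
Op 6: inc R1 by 2 -> R1=(0,7,0,0) value=7
Op 7: merge R0<->R2 -> R0=(3,5,0,0) R2=(3,5,0,0)
Op 8: merge R2<->R3 -> R2=(3,5,0,0) R3=(3,5,0,0)
Op 9: inc R2 by 2 -> R2=(3,5,2,0) value=10
Op 10: inc R1 by 1 -> R1=(0,8,0,0) value=8
Op 11: inc R3 by 3 -> R3=(3,5,0,3) value=11
Op 12: merge R1<->R3 -> R1=(3,8,0,3) R3=(3,8,0,3)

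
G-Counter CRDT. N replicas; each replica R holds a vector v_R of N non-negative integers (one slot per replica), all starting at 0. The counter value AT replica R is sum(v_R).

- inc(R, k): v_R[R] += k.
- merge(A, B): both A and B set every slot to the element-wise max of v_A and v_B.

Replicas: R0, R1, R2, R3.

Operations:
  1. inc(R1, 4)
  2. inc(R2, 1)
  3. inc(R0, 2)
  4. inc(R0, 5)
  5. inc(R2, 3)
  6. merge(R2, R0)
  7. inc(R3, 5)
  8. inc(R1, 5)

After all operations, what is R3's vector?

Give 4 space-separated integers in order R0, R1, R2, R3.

Answer: 0 0 0 5

Derivation:
Op 1: inc R1 by 4 -> R1=(0,4,0,0) value=4
Op 2: inc R2 by 1 -> R2=(0,0,1,0) value=1
Op 3: inc R0 by 2 -> R0=(2,0,0,0) value=2
Op 4: inc R0 by 5 -> R0=(7,0,0,0) value=7
Op 5: inc R2 by 3 -> R2=(0,0,4,0) value=4
Op 6: merge R2<->R0 -> R2=(7,0,4,0) R0=(7,0,4,0)
Op 7: inc R3 by 5 -> R3=(0,0,0,5) value=5
Op 8: inc R1 by 5 -> R1=(0,9,0,0) value=9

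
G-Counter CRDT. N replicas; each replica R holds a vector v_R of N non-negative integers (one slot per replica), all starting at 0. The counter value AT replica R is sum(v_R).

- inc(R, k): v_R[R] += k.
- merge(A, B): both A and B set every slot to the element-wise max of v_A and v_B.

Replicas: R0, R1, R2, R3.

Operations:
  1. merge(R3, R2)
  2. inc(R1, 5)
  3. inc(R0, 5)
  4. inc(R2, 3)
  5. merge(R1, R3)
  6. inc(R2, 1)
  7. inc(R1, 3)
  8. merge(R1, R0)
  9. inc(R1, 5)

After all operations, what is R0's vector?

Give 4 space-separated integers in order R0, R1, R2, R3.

Answer: 5 8 0 0

Derivation:
Op 1: merge R3<->R2 -> R3=(0,0,0,0) R2=(0,0,0,0)
Op 2: inc R1 by 5 -> R1=(0,5,0,0) value=5
Op 3: inc R0 by 5 -> R0=(5,0,0,0) value=5
Op 4: inc R2 by 3 -> R2=(0,0,3,0) value=3
Op 5: merge R1<->R3 -> R1=(0,5,0,0) R3=(0,5,0,0)
Op 6: inc R2 by 1 -> R2=(0,0,4,0) value=4
Op 7: inc R1 by 3 -> R1=(0,8,0,0) value=8
Op 8: merge R1<->R0 -> R1=(5,8,0,0) R0=(5,8,0,0)
Op 9: inc R1 by 5 -> R1=(5,13,0,0) value=18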